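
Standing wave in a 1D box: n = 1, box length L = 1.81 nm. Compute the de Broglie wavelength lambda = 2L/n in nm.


lambda = 2L / n
= 2 * 1.81 / 1
= 3.62 / 1
= 3.62 nm

3.62


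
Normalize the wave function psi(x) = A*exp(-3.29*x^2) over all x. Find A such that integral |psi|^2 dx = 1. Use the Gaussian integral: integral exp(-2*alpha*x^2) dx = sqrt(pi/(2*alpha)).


integral |psi|^2 dx = A^2 * sqrt(pi/(2*alpha)) = 1
A^2 = sqrt(2*alpha/pi)
= sqrt(2 * 3.29 / pi)
= 1.447232
A = sqrt(1.447232)
= 1.203

1.203


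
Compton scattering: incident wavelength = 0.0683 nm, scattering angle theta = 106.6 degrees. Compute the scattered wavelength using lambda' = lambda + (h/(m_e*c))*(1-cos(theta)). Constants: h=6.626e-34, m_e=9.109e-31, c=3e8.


Compton wavelength: h/(m_e*c) = 2.4247e-12 m
d_lambda = 2.4247e-12 * (1 - cos(106.6 deg))
= 2.4247e-12 * 1.285688
= 3.1174e-12 m = 0.003117 nm
lambda' = 0.0683 + 0.003117
= 0.071417 nm

0.071417


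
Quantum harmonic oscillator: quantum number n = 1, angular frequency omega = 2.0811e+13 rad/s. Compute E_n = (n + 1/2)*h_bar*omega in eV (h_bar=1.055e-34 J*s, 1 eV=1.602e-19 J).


E = (n + 1/2) * h_bar * omega
= (1 + 0.5) * 1.055e-34 * 2.0811e+13
= 1.5 * 2.1956e-21
= 3.2933e-21 J
= 0.0206 eV

0.0206


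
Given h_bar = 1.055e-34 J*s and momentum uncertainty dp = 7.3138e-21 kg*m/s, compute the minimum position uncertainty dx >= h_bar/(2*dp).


dx = h_bar / (2 * dp)
= 1.055e-34 / (2 * 7.3138e-21)
= 1.055e-34 / 1.4628e-20
= 7.2124e-15 m

7.2124e-15


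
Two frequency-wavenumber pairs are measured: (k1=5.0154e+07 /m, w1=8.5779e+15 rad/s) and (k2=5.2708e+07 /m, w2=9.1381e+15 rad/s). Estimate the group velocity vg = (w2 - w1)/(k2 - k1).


vg = (w2 - w1) / (k2 - k1)
= (9.1381e+15 - 8.5779e+15) / (5.2708e+07 - 5.0154e+07)
= 5.6020e+14 / 2.5540e+06
= 2.1934e+08 m/s

2.1934e+08


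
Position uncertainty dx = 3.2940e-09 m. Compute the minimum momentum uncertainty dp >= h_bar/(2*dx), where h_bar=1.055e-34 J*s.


dp = h_bar / (2 * dx)
= 1.055e-34 / (2 * 3.2940e-09)
= 1.055e-34 / 6.5880e-09
= 1.6014e-26 kg*m/s

1.6014e-26


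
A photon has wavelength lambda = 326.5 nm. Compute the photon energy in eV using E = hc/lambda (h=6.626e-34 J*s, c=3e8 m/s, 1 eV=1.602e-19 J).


E = hc / lambda
= (6.626e-34)(3e8) / (326.5e-9)
= 1.9878e-25 / 3.2650e-07
= 6.0882e-19 J
Converting to eV: 6.0882e-19 / 1.602e-19
= 3.8004 eV

3.8004


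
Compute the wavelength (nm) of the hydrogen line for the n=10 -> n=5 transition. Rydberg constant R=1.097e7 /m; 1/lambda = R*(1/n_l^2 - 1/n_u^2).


1/lambda = R * (1/n_l^2 - 1/n_u^2)
= 1.097e7 * (1/5^2 - 1/10^2)
= 1.097e7 * (0.04 - 0.01)
= 1.097e7 * 0.03
= 3.2910e+05 /m
lambda = 1 / 3.2910e+05 = 3038.5901 nm

3038.5901


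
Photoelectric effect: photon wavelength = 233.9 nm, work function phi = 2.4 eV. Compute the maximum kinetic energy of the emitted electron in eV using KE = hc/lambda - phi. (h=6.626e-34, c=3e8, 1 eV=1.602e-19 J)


E_photon = hc / lambda
= (6.626e-34)(3e8) / (233.9e-9)
= 8.4985e-19 J
= 5.3049 eV
KE = E_photon - phi
= 5.3049 - 2.4
= 2.9049 eV

2.9049


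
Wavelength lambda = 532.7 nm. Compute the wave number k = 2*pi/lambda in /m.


k = 2 * pi / lambda
= 6.2832 / (532.7e-9)
= 6.2832 / 5.3270e-07
= 1.1795e+07 /m

1.1795e+07


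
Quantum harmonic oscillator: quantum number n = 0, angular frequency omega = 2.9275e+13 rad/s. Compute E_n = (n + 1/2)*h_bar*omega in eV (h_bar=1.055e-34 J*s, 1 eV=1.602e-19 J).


E = (n + 1/2) * h_bar * omega
= (0 + 0.5) * 1.055e-34 * 2.9275e+13
= 0.5 * 3.0885e-21
= 1.5443e-21 J
= 0.0096 eV

0.0096


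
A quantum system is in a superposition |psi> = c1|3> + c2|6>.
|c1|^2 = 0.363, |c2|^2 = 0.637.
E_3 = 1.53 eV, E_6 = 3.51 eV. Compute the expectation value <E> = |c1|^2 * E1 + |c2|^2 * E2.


<E> = |c1|^2 * E1 + |c2|^2 * E2
= 0.363 * 1.53 + 0.637 * 3.51
= 0.5554 + 2.2359
= 2.7913 eV

2.7913


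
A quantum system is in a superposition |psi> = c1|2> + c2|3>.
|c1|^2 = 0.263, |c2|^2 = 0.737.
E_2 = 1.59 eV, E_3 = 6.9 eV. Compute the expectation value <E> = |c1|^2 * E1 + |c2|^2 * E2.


<E> = |c1|^2 * E1 + |c2|^2 * E2
= 0.263 * 1.59 + 0.737 * 6.9
= 0.4182 + 5.0853
= 5.5035 eV

5.5035


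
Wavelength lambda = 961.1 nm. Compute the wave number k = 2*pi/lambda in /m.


k = 2 * pi / lambda
= 6.2832 / (961.1e-9)
= 6.2832 / 9.6110e-07
= 6.5375e+06 /m

6.5375e+06


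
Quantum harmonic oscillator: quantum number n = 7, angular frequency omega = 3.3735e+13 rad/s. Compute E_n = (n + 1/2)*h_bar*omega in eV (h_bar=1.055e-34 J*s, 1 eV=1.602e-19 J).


E = (n + 1/2) * h_bar * omega
= (7 + 0.5) * 1.055e-34 * 3.3735e+13
= 7.5 * 3.5590e-21
= 2.6693e-20 J
= 0.1666 eV

0.1666


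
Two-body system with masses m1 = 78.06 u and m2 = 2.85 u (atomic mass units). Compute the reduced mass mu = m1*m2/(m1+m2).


mu = m1 * m2 / (m1 + m2)
= 78.06 * 2.85 / (78.06 + 2.85)
= 222.471 / 80.91
= 2.7496 u

2.7496


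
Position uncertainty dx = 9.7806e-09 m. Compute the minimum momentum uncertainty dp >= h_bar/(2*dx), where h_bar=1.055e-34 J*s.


dp = h_bar / (2 * dx)
= 1.055e-34 / (2 * 9.7806e-09)
= 1.055e-34 / 1.9561e-08
= 5.3933e-27 kg*m/s

5.3933e-27


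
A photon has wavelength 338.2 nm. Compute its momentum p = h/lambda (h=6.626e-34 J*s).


p = h / lambda
= 6.626e-34 / (338.2e-9)
= 6.626e-34 / 3.3820e-07
= 1.9592e-27 kg*m/s

1.9592e-27


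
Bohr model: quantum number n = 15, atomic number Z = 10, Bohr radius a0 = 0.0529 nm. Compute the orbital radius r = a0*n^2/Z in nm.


r = a0 * n^2 / Z
= 0.0529 * 15^2 / 10
= 0.0529 * 225 / 10
= 1.1903 nm

1.1903


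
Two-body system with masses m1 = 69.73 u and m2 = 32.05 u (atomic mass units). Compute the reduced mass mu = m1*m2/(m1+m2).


mu = m1 * m2 / (m1 + m2)
= 69.73 * 32.05 / (69.73 + 32.05)
= 2234.8465 / 101.78
= 21.9576 u

21.9576


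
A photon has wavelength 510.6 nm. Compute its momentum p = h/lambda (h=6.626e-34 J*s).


p = h / lambda
= 6.626e-34 / (510.6e-9)
= 6.626e-34 / 5.1060e-07
= 1.2977e-27 kg*m/s

1.2977e-27


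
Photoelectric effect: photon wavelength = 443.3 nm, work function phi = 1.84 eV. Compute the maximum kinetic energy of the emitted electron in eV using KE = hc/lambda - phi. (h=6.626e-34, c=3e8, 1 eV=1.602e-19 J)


E_photon = hc / lambda
= (6.626e-34)(3e8) / (443.3e-9)
= 4.4841e-19 J
= 2.7991 eV
KE = E_photon - phi
= 2.7991 - 1.84
= 0.9591 eV

0.9591


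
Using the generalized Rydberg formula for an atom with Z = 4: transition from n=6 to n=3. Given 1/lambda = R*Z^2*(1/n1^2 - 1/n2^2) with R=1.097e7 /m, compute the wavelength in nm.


1/lambda = R * Z^2 * (1/n1^2 - 1/n2^2)
= 1.097e7 * 4^2 * (1/3^2 - 1/6^2)
= 1.097e7 * 16 * (0.111111 - 0.027778)
= 1.4627e+07 /m
lambda = 1 / 1.4627e+07
= 68.3683 nm

68.3683


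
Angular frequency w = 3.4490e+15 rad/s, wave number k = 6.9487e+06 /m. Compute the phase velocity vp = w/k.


vp = w / k
= 3.4490e+15 / 6.9487e+06
= 4.9635e+08 m/s

4.9635e+08


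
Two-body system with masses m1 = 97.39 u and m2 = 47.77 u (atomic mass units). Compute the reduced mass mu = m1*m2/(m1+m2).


mu = m1 * m2 / (m1 + m2)
= 97.39 * 47.77 / (97.39 + 47.77)
= 4652.3203 / 145.16
= 32.0496 u

32.0496


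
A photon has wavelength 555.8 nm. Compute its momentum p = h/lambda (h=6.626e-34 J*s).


p = h / lambda
= 6.626e-34 / (555.8e-9)
= 6.626e-34 / 5.5580e-07
= 1.1922e-27 kg*m/s

1.1922e-27


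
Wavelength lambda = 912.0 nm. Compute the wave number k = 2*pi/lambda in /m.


k = 2 * pi / lambda
= 6.2832 / (912.0e-9)
= 6.2832 / 9.1200e-07
= 6.8895e+06 /m

6.8895e+06


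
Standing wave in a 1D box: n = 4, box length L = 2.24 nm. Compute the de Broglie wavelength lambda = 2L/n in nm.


lambda = 2L / n
= 2 * 2.24 / 4
= 4.48 / 4
= 1.12 nm

1.12


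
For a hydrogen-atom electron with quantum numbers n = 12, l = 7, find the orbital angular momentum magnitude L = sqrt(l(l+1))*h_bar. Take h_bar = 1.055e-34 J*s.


L = sqrt(l*(l+1)) * h_bar
= sqrt(7 * 8) * 1.055e-34
= sqrt(56) * 1.055e-34
= 7.4833 * 1.055e-34
= 7.8949e-34 J*s

7.8949e-34


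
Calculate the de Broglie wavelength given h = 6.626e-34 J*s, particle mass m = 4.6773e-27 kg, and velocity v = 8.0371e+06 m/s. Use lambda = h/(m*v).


lambda = h / (m * v)
= 6.626e-34 / (4.6773e-27 * 8.0371e+06)
= 6.626e-34 / 3.7592e-20
= 1.7626e-14 m

1.7626e-14


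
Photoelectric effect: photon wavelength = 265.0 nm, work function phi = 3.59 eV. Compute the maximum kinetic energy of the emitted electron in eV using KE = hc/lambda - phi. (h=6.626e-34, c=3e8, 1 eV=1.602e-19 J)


E_photon = hc / lambda
= (6.626e-34)(3e8) / (265.0e-9)
= 7.5011e-19 J
= 4.6824 eV
KE = E_photon - phi
= 4.6824 - 3.59
= 1.0924 eV

1.0924


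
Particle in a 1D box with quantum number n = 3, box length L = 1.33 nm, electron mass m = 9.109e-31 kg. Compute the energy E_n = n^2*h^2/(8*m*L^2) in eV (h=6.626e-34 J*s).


E = n^2 * h^2 / (8 * m * L^2)
= 3^2 * (6.626e-34)^2 / (8 * 9.109e-31 * (1.33e-9)^2)
= 9 * 4.3904e-67 / (8 * 9.109e-31 * 1.7689e-18)
= 3.0654e-19 J
= 1.9135 eV

1.9135


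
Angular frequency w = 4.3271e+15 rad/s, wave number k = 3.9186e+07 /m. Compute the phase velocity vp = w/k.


vp = w / k
= 4.3271e+15 / 3.9186e+07
= 1.1042e+08 m/s

1.1042e+08


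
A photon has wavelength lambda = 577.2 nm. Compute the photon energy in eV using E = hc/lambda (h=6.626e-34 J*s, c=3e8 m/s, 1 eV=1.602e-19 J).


E = hc / lambda
= (6.626e-34)(3e8) / (577.2e-9)
= 1.9878e-25 / 5.7720e-07
= 3.4439e-19 J
Converting to eV: 3.4439e-19 / 1.602e-19
= 2.1497 eV

2.1497


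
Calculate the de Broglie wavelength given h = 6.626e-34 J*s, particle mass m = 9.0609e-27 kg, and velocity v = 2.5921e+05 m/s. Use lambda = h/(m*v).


lambda = h / (m * v)
= 6.626e-34 / (9.0609e-27 * 2.5921e+05)
= 6.626e-34 / 2.3487e-21
= 2.8212e-13 m

2.8212e-13


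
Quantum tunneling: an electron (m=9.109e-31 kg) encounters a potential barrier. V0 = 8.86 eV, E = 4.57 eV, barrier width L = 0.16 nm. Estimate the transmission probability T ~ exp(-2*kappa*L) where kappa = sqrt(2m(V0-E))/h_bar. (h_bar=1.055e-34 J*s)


V0 - E = 4.29 eV = 6.8726e-19 J
kappa = sqrt(2 * m * (V0-E)) / h_bar
= sqrt(2 * 9.109e-31 * 6.8726e-19) / 1.055e-34
= 1.0606e+10 /m
2*kappa*L = 2 * 1.0606e+10 * 0.16e-9
= 3.394
T = exp(-3.394) = 3.357518e-02

3.357518e-02


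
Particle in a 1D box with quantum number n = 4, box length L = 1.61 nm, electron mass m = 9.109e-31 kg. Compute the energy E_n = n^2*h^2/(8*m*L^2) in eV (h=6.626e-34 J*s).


E = n^2 * h^2 / (8 * m * L^2)
= 4^2 * (6.626e-34)^2 / (8 * 9.109e-31 * (1.61e-9)^2)
= 16 * 4.3904e-67 / (8 * 9.109e-31 * 2.5921e-18)
= 3.7189e-19 J
= 2.3214 eV

2.3214


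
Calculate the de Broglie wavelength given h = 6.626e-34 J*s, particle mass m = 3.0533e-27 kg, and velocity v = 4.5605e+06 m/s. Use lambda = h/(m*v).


lambda = h / (m * v)
= 6.626e-34 / (3.0533e-27 * 4.5605e+06)
= 6.626e-34 / 1.3925e-20
= 4.7585e-14 m

4.7585e-14


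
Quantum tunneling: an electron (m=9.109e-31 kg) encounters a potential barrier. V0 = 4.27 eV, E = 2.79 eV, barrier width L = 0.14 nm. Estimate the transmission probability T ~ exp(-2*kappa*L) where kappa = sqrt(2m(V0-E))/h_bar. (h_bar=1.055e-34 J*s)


V0 - E = 1.48 eV = 2.3710e-19 J
kappa = sqrt(2 * m * (V0-E)) / h_bar
= sqrt(2 * 9.109e-31 * 2.3710e-19) / 1.055e-34
= 6.2296e+09 /m
2*kappa*L = 2 * 6.2296e+09 * 0.14e-9
= 1.7443
T = exp(-1.7443) = 1.747695e-01

1.747695e-01


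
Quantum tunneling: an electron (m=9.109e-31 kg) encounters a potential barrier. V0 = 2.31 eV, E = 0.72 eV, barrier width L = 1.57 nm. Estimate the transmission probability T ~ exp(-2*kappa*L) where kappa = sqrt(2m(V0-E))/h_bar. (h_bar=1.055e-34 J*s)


V0 - E = 1.59 eV = 2.5472e-19 J
kappa = sqrt(2 * m * (V0-E)) / h_bar
= sqrt(2 * 9.109e-31 * 2.5472e-19) / 1.055e-34
= 6.4570e+09 /m
2*kappa*L = 2 * 6.4570e+09 * 1.57e-9
= 20.2748
T = exp(-20.2748) = 1.565851e-09

1.565851e-09


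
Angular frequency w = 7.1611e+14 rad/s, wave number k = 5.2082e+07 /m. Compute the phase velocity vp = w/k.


vp = w / k
= 7.1611e+14 / 5.2082e+07
= 1.3750e+07 m/s

1.3750e+07


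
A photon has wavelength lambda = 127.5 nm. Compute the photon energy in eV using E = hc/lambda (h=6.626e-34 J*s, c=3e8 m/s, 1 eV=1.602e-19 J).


E = hc / lambda
= (6.626e-34)(3e8) / (127.5e-9)
= 1.9878e-25 / 1.2750e-07
= 1.5591e-18 J
Converting to eV: 1.5591e-18 / 1.602e-19
= 9.732 eV

9.732


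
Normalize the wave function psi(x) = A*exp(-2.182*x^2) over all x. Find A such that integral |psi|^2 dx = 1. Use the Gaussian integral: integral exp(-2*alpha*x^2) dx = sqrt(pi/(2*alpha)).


integral |psi|^2 dx = A^2 * sqrt(pi/(2*alpha)) = 1
A^2 = sqrt(2*alpha/pi)
= sqrt(2 * 2.182 / pi)
= 1.178603
A = sqrt(1.178603)
= 1.0856

1.0856


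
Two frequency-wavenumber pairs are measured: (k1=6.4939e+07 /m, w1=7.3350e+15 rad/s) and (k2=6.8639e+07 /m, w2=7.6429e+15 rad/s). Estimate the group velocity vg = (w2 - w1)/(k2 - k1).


vg = (w2 - w1) / (k2 - k1)
= (7.6429e+15 - 7.3350e+15) / (6.8639e+07 - 6.4939e+07)
= 3.0790e+14 / 3.7000e+06
= 8.3216e+07 m/s

8.3216e+07


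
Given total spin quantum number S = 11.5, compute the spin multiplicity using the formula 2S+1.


Spin multiplicity = 2S + 1
= 2 * 11.5 + 1
= 23.0 + 1
= 24

24


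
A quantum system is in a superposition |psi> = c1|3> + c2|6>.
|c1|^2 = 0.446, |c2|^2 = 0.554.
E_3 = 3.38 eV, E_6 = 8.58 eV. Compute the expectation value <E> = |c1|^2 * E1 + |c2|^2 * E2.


<E> = |c1|^2 * E1 + |c2|^2 * E2
= 0.446 * 3.38 + 0.554 * 8.58
= 1.5075 + 4.7533
= 6.2608 eV

6.2608


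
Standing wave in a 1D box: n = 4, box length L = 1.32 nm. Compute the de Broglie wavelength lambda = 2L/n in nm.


lambda = 2L / n
= 2 * 1.32 / 4
= 2.64 / 4
= 0.66 nm

0.66


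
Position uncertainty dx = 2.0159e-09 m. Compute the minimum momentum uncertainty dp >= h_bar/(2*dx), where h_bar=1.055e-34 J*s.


dp = h_bar / (2 * dx)
= 1.055e-34 / (2 * 2.0159e-09)
= 1.055e-34 / 4.0318e-09
= 2.6167e-26 kg*m/s

2.6167e-26


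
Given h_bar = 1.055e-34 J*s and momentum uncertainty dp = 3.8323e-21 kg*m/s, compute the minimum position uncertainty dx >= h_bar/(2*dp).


dx = h_bar / (2 * dp)
= 1.055e-34 / (2 * 3.8323e-21)
= 1.055e-34 / 7.6646e-21
= 1.3765e-14 m

1.3765e-14


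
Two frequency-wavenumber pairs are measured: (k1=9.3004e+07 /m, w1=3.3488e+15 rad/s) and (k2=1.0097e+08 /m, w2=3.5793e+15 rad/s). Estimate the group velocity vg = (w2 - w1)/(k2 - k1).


vg = (w2 - w1) / (k2 - k1)
= (3.5793e+15 - 3.3488e+15) / (1.0097e+08 - 9.3004e+07)
= 2.3050e+14 / 7.9660e+06
= 2.8935e+07 m/s

2.8935e+07


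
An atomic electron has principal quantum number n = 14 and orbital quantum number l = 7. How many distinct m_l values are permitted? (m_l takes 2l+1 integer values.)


m_l ranges from -l to +l in integer steps
So m_l goes from -7 to +7
Count = 2l + 1 = 2*7 + 1
= 15

15


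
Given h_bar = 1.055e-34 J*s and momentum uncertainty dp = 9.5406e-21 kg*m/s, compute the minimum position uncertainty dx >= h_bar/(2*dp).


dx = h_bar / (2 * dp)
= 1.055e-34 / (2 * 9.5406e-21)
= 1.055e-34 / 1.9081e-20
= 5.5290e-15 m

5.5290e-15


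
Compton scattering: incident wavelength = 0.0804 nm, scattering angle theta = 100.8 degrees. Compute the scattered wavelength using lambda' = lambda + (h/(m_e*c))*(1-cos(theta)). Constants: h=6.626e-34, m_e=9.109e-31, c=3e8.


Compton wavelength: h/(m_e*c) = 2.4247e-12 m
d_lambda = 2.4247e-12 * (1 - cos(100.8 deg))
= 2.4247e-12 * 1.187381
= 2.8791e-12 m = 0.002879 nm
lambda' = 0.0804 + 0.002879
= 0.083279 nm

0.083279


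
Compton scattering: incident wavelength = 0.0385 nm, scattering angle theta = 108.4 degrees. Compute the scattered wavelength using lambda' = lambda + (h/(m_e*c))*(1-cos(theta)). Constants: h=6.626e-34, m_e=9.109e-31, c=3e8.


Compton wavelength: h/(m_e*c) = 2.4247e-12 m
d_lambda = 2.4247e-12 * (1 - cos(108.4 deg))
= 2.4247e-12 * 1.315649
= 3.1901e-12 m = 0.00319 nm
lambda' = 0.0385 + 0.00319
= 0.04169 nm

0.04169


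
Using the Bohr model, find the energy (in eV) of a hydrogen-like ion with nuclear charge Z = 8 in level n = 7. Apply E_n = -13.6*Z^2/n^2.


E_n = -13.6 * Z^2 / n^2
= -13.6 * 8^2 / 7^2
= -13.6 * 64 / 49
= -17.7633 eV

-17.7633


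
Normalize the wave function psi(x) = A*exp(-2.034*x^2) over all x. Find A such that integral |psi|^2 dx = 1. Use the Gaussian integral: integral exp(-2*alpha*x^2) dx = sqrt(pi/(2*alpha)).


integral |psi|^2 dx = A^2 * sqrt(pi/(2*alpha)) = 1
A^2 = sqrt(2*alpha/pi)
= sqrt(2 * 2.034 / pi)
= 1.13793
A = sqrt(1.13793)
= 1.0667

1.0667


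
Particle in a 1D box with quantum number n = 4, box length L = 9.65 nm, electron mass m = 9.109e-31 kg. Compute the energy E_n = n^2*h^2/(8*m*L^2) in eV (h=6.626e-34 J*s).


E = n^2 * h^2 / (8 * m * L^2)
= 4^2 * (6.626e-34)^2 / (8 * 9.109e-31 * (9.65e-9)^2)
= 16 * 4.3904e-67 / (8 * 9.109e-31 * 9.3123e-17)
= 1.0352e-20 J
= 0.0646 eV

0.0646


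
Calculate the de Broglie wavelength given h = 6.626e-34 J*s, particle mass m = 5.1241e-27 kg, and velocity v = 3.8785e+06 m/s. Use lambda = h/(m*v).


lambda = h / (m * v)
= 6.626e-34 / (5.1241e-27 * 3.8785e+06)
= 6.626e-34 / 1.9874e-20
= 3.3340e-14 m

3.3340e-14


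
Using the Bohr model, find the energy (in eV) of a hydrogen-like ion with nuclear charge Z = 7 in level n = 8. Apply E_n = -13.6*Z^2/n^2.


E_n = -13.6 * Z^2 / n^2
= -13.6 * 7^2 / 8^2
= -13.6 * 49 / 64
= -10.4125 eV

-10.4125


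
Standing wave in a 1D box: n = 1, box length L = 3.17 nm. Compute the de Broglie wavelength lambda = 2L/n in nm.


lambda = 2L / n
= 2 * 3.17 / 1
= 6.34 / 1
= 6.34 nm

6.34


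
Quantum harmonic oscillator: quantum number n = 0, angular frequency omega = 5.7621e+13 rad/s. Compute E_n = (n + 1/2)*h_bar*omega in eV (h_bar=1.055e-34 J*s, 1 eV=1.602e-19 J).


E = (n + 1/2) * h_bar * omega
= (0 + 0.5) * 1.055e-34 * 5.7621e+13
= 0.5 * 6.0790e-21
= 3.0395e-21 J
= 0.019 eV

0.019


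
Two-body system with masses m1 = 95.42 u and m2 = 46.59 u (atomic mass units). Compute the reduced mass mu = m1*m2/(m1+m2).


mu = m1 * m2 / (m1 + m2)
= 95.42 * 46.59 / (95.42 + 46.59)
= 4445.6178 / 142.01
= 31.305 u

31.305


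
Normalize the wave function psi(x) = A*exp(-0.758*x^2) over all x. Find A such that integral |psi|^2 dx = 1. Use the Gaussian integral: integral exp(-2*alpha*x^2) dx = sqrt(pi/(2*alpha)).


integral |psi|^2 dx = A^2 * sqrt(pi/(2*alpha)) = 1
A^2 = sqrt(2*alpha/pi)
= sqrt(2 * 0.758 / pi)
= 0.694664
A = sqrt(0.694664)
= 0.8335

0.8335


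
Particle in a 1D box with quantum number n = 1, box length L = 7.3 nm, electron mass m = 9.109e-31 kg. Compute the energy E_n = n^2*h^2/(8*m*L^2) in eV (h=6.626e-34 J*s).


E = n^2 * h^2 / (8 * m * L^2)
= 1^2 * (6.626e-34)^2 / (8 * 9.109e-31 * (7.3e-9)^2)
= 1 * 4.3904e-67 / (8 * 9.109e-31 * 5.3290e-17)
= 1.1306e-21 J
= 0.0071 eV

0.0071


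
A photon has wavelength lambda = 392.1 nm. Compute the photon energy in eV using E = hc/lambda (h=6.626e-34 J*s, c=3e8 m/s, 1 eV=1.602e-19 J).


E = hc / lambda
= (6.626e-34)(3e8) / (392.1e-9)
= 1.9878e-25 / 3.9210e-07
= 5.0696e-19 J
Converting to eV: 5.0696e-19 / 1.602e-19
= 3.1646 eV

3.1646


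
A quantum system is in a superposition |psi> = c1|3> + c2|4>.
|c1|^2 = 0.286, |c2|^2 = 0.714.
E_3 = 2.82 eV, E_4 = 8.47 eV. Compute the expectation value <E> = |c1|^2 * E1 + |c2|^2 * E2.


<E> = |c1|^2 * E1 + |c2|^2 * E2
= 0.286 * 2.82 + 0.714 * 8.47
= 0.8065 + 6.0476
= 6.8541 eV

6.8541


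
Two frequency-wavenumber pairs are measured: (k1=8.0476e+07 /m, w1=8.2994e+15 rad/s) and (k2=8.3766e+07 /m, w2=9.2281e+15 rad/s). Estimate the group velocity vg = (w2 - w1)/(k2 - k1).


vg = (w2 - w1) / (k2 - k1)
= (9.2281e+15 - 8.2994e+15) / (8.3766e+07 - 8.0476e+07)
= 9.2870e+14 / 3.2900e+06
= 2.8228e+08 m/s

2.8228e+08


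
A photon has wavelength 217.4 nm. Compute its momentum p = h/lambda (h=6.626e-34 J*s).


p = h / lambda
= 6.626e-34 / (217.4e-9)
= 6.626e-34 / 2.1740e-07
= 3.0478e-27 kg*m/s

3.0478e-27


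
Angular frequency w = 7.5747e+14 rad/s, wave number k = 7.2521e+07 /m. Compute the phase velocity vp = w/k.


vp = w / k
= 7.5747e+14 / 7.2521e+07
= 1.0445e+07 m/s

1.0445e+07


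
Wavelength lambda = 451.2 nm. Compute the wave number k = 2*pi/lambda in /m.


k = 2 * pi / lambda
= 6.2832 / (451.2e-9)
= 6.2832 / 4.5120e-07
= 1.3925e+07 /m

1.3925e+07


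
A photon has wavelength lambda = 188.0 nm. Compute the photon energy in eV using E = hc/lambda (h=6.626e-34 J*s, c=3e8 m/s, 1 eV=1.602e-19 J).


E = hc / lambda
= (6.626e-34)(3e8) / (188.0e-9)
= 1.9878e-25 / 1.8800e-07
= 1.0573e-18 J
Converting to eV: 1.0573e-18 / 1.602e-19
= 6.6001 eV

6.6001


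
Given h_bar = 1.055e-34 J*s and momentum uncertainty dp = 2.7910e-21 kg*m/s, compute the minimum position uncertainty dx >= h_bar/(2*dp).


dx = h_bar / (2 * dp)
= 1.055e-34 / (2 * 2.7910e-21)
= 1.055e-34 / 5.5820e-21
= 1.8900e-14 m

1.8900e-14


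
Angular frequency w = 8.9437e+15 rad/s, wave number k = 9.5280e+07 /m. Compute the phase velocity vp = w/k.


vp = w / k
= 8.9437e+15 / 9.5280e+07
= 9.3868e+07 m/s

9.3868e+07


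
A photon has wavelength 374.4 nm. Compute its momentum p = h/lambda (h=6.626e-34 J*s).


p = h / lambda
= 6.626e-34 / (374.4e-9)
= 6.626e-34 / 3.7440e-07
= 1.7698e-27 kg*m/s

1.7698e-27


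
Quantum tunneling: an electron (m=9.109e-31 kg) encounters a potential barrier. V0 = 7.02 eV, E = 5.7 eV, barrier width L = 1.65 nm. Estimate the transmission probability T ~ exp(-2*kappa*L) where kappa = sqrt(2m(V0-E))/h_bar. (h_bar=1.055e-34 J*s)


V0 - E = 1.32 eV = 2.1146e-19 J
kappa = sqrt(2 * m * (V0-E)) / h_bar
= sqrt(2 * 9.109e-31 * 2.1146e-19) / 1.055e-34
= 5.8832e+09 /m
2*kappa*L = 2 * 5.8832e+09 * 1.65e-9
= 19.4147
T = exp(-19.4147) = 3.700967e-09

3.700967e-09


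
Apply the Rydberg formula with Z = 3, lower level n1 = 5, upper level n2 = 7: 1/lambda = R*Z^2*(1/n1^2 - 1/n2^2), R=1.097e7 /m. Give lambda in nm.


1/lambda = R * Z^2 * (1/n1^2 - 1/n2^2)
= 1.097e7 * 3^2 * (1/5^2 - 1/7^2)
= 1.097e7 * 9 * (0.04 - 0.020408)
= 1.9343e+06 /m
lambda = 1 / 1.9343e+06
= 516.9823 nm

516.9823


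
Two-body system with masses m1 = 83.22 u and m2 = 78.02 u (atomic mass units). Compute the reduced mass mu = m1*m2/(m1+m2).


mu = m1 * m2 / (m1 + m2)
= 83.22 * 78.02 / (83.22 + 78.02)
= 6492.8244 / 161.24
= 40.2681 u

40.2681


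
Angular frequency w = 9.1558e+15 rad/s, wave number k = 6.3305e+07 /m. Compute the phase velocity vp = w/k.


vp = w / k
= 9.1558e+15 / 6.3305e+07
= 1.4463e+08 m/s

1.4463e+08


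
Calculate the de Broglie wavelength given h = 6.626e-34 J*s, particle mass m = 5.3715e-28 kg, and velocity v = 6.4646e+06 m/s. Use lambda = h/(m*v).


lambda = h / (m * v)
= 6.626e-34 / (5.3715e-28 * 6.4646e+06)
= 6.626e-34 / 3.4725e-21
= 1.9082e-13 m

1.9082e-13


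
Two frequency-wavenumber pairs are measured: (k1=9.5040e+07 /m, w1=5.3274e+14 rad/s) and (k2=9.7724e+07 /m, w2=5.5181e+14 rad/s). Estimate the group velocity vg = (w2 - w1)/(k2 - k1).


vg = (w2 - w1) / (k2 - k1)
= (5.5181e+14 - 5.3274e+14) / (9.7724e+07 - 9.5040e+07)
= 1.9070e+13 / 2.6840e+06
= 7.1051e+06 m/s

7.1051e+06


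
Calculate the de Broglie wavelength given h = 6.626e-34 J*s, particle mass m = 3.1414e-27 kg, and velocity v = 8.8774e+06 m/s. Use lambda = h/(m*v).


lambda = h / (m * v)
= 6.626e-34 / (3.1414e-27 * 8.8774e+06)
= 6.626e-34 / 2.7887e-20
= 2.3760e-14 m

2.3760e-14


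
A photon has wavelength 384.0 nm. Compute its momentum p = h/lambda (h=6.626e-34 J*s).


p = h / lambda
= 6.626e-34 / (384.0e-9)
= 6.626e-34 / 3.8400e-07
= 1.7255e-27 kg*m/s

1.7255e-27


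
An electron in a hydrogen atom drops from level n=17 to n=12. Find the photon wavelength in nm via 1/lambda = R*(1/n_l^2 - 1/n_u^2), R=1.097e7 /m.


1/lambda = R * (1/n_l^2 - 1/n_u^2)
= 1.097e7 * (1/12^2 - 1/17^2)
= 1.097e7 * (0.006944 - 0.00346)
= 1.097e7 * 0.003484
= 3.8222e+04 /m
lambda = 1 / 3.8222e+04 = 26162.8894 nm

26162.8894


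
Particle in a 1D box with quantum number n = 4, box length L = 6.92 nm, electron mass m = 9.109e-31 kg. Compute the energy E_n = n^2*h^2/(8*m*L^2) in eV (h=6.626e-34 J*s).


E = n^2 * h^2 / (8 * m * L^2)
= 4^2 * (6.626e-34)^2 / (8 * 9.109e-31 * (6.92e-9)^2)
= 16 * 4.3904e-67 / (8 * 9.109e-31 * 4.7886e-17)
= 2.0130e-20 J
= 0.1257 eV

0.1257


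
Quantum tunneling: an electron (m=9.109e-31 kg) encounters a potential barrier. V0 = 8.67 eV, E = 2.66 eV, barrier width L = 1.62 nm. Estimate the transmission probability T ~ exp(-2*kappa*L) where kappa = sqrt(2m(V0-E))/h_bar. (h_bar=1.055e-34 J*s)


V0 - E = 6.01 eV = 9.6280e-19 J
kappa = sqrt(2 * m * (V0-E)) / h_bar
= sqrt(2 * 9.109e-31 * 9.6280e-19) / 1.055e-34
= 1.2554e+10 /m
2*kappa*L = 2 * 1.2554e+10 * 1.62e-9
= 40.6735
T = exp(-40.6735) = 2.166355e-18

2.166355e-18


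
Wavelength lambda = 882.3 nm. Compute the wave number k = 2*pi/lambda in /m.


k = 2 * pi / lambda
= 6.2832 / (882.3e-9)
= 6.2832 / 8.8230e-07
= 7.1214e+06 /m

7.1214e+06


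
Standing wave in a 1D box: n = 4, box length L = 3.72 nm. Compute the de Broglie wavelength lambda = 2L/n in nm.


lambda = 2L / n
= 2 * 3.72 / 4
= 7.44 / 4
= 1.86 nm

1.86


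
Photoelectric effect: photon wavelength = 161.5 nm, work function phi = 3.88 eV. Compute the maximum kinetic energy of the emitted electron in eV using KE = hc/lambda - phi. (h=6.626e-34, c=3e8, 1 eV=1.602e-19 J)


E_photon = hc / lambda
= (6.626e-34)(3e8) / (161.5e-9)
= 1.2308e-18 J
= 7.6831 eV
KE = E_photon - phi
= 7.6831 - 3.88
= 3.8031 eV

3.8031


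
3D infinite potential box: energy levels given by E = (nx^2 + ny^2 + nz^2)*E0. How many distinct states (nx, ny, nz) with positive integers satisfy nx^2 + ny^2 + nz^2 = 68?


Enumerate all (nx, ny, nz) with nx^2 + ny^2 + nz^2 = 68:
(4,4,6)
(4,6,4)
(6,4,4)
Total degeneracy = 3

3


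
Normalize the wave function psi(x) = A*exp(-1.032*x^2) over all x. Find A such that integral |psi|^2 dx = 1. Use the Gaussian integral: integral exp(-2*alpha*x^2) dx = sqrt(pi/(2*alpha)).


integral |psi|^2 dx = A^2 * sqrt(pi/(2*alpha)) = 1
A^2 = sqrt(2*alpha/pi)
= sqrt(2 * 1.032 / pi)
= 0.81055
A = sqrt(0.81055)
= 0.9003

0.9003


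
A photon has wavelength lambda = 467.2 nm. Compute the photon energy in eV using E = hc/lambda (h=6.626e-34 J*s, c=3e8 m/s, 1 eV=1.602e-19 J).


E = hc / lambda
= (6.626e-34)(3e8) / (467.2e-9)
= 1.9878e-25 / 4.6720e-07
= 4.2547e-19 J
Converting to eV: 4.2547e-19 / 1.602e-19
= 2.6559 eV

2.6559


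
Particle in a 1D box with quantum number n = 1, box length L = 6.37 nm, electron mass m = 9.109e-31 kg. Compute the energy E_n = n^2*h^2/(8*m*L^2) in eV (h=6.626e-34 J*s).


E = n^2 * h^2 / (8 * m * L^2)
= 1^2 * (6.626e-34)^2 / (8 * 9.109e-31 * (6.37e-9)^2)
= 1 * 4.3904e-67 / (8 * 9.109e-31 * 4.0577e-17)
= 1.4848e-21 J
= 0.0093 eV

0.0093


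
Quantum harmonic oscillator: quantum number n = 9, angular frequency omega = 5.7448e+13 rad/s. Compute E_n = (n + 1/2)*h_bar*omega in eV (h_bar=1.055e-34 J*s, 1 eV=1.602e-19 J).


E = (n + 1/2) * h_bar * omega
= (9 + 0.5) * 1.055e-34 * 5.7448e+13
= 9.5 * 6.0608e-21
= 5.7577e-20 J
= 0.3594 eV

0.3594


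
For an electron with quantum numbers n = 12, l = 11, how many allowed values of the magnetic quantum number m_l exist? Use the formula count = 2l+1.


m_l ranges from -l to +l in integer steps
So m_l goes from -11 to +11
Count = 2l + 1 = 2*11 + 1
= 23

23


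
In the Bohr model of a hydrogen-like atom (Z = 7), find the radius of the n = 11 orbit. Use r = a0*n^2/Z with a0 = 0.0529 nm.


r = a0 * n^2 / Z
= 0.0529 * 11^2 / 7
= 0.0529 * 121 / 7
= 0.9144 nm

0.9144


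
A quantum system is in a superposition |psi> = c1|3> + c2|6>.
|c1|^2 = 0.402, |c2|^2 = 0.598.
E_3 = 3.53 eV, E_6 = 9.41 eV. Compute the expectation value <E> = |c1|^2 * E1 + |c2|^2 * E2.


<E> = |c1|^2 * E1 + |c2|^2 * E2
= 0.402 * 3.53 + 0.598 * 9.41
= 1.4191 + 5.6272
= 7.0462 eV

7.0462


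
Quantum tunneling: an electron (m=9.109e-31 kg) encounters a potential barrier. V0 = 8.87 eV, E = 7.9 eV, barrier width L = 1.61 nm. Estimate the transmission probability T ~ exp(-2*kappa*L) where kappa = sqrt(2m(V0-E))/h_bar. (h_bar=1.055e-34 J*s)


V0 - E = 0.97 eV = 1.5539e-19 J
kappa = sqrt(2 * m * (V0-E)) / h_bar
= sqrt(2 * 9.109e-31 * 1.5539e-19) / 1.055e-34
= 5.0433e+09 /m
2*kappa*L = 2 * 5.0433e+09 * 1.61e-9
= 16.2394
T = exp(-16.2394) = 8.857344e-08

8.857344e-08


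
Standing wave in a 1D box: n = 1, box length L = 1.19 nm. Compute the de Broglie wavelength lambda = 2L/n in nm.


lambda = 2L / n
= 2 * 1.19 / 1
= 2.38 / 1
= 2.38 nm

2.38


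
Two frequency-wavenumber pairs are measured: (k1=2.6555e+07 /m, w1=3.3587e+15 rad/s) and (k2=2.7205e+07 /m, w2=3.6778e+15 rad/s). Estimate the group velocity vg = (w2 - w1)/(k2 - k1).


vg = (w2 - w1) / (k2 - k1)
= (3.6778e+15 - 3.3587e+15) / (2.7205e+07 - 2.6555e+07)
= 3.1910e+14 / 6.5000e+05
= 4.9092e+08 m/s

4.9092e+08


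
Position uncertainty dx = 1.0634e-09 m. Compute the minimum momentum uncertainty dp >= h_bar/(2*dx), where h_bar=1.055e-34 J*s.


dp = h_bar / (2 * dx)
= 1.055e-34 / (2 * 1.0634e-09)
= 1.055e-34 / 2.1268e-09
= 4.9605e-26 kg*m/s

4.9605e-26


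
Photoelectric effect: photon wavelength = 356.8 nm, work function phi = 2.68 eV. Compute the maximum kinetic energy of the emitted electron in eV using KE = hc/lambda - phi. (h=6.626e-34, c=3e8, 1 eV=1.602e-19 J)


E_photon = hc / lambda
= (6.626e-34)(3e8) / (356.8e-9)
= 5.5712e-19 J
= 3.4776 eV
KE = E_photon - phi
= 3.4776 - 2.68
= 0.7976 eV

0.7976


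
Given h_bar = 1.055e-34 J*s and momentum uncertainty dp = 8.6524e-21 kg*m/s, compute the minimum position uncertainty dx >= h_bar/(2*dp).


dx = h_bar / (2 * dp)
= 1.055e-34 / (2 * 8.6524e-21)
= 1.055e-34 / 1.7305e-20
= 6.0966e-15 m

6.0966e-15


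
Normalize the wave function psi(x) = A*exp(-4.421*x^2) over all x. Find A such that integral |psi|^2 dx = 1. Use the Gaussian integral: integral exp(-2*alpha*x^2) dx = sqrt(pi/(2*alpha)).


integral |psi|^2 dx = A^2 * sqrt(pi/(2*alpha)) = 1
A^2 = sqrt(2*alpha/pi)
= sqrt(2 * 4.421 / pi)
= 1.677646
A = sqrt(1.677646)
= 1.2952

1.2952


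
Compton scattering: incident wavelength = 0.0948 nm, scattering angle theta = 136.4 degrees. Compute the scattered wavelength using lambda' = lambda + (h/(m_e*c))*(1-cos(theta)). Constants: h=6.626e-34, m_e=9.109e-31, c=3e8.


Compton wavelength: h/(m_e*c) = 2.4247e-12 m
d_lambda = 2.4247e-12 * (1 - cos(136.4 deg))
= 2.4247e-12 * 1.724172
= 4.1806e-12 m = 0.004181 nm
lambda' = 0.0948 + 0.004181
= 0.098981 nm

0.098981


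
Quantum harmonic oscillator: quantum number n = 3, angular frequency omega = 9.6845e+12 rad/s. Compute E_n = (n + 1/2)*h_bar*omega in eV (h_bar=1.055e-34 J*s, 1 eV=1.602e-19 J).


E = (n + 1/2) * h_bar * omega
= (3 + 0.5) * 1.055e-34 * 9.6845e+12
= 3.5 * 1.0217e-21
= 3.5760e-21 J
= 0.0223 eV

0.0223


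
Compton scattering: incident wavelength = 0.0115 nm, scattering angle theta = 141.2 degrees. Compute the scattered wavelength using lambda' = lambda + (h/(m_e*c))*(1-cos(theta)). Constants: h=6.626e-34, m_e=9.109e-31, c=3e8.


Compton wavelength: h/(m_e*c) = 2.4247e-12 m
d_lambda = 2.4247e-12 * (1 - cos(141.2 deg))
= 2.4247e-12 * 1.779338
= 4.3144e-12 m = 0.004314 nm
lambda' = 0.0115 + 0.004314
= 0.015814 nm

0.015814


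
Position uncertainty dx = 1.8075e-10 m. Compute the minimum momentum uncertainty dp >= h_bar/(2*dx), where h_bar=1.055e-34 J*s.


dp = h_bar / (2 * dx)
= 1.055e-34 / (2 * 1.8075e-10)
= 1.055e-34 / 3.6150e-10
= 2.9184e-25 kg*m/s

2.9184e-25


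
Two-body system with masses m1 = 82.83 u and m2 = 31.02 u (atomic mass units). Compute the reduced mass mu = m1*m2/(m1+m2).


mu = m1 * m2 / (m1 + m2)
= 82.83 * 31.02 / (82.83 + 31.02)
= 2569.3866 / 113.85
= 22.5682 u

22.5682


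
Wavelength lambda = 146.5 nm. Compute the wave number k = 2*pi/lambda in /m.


k = 2 * pi / lambda
= 6.2832 / (146.5e-9)
= 6.2832 / 1.4650e-07
= 4.2889e+07 /m

4.2889e+07


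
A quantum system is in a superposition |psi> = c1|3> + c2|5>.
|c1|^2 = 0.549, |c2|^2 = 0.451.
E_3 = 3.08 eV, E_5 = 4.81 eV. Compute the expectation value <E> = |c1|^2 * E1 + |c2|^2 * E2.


<E> = |c1|^2 * E1 + |c2|^2 * E2
= 0.549 * 3.08 + 0.451 * 4.81
= 1.6909 + 2.1693
= 3.8602 eV

3.8602


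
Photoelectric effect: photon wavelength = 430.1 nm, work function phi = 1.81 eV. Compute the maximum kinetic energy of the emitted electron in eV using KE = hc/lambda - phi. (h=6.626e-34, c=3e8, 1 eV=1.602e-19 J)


E_photon = hc / lambda
= (6.626e-34)(3e8) / (430.1e-9)
= 4.6217e-19 J
= 2.885 eV
KE = E_photon - phi
= 2.885 - 1.81
= 1.075 eV

1.075


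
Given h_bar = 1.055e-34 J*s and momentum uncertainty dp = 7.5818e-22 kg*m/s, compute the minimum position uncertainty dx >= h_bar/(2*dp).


dx = h_bar / (2 * dp)
= 1.055e-34 / (2 * 7.5818e-22)
= 1.055e-34 / 1.5164e-21
= 6.9575e-14 m

6.9575e-14


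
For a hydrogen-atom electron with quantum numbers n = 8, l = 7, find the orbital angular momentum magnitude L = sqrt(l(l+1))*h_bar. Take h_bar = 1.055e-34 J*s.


L = sqrt(l*(l+1)) * h_bar
= sqrt(7 * 8) * 1.055e-34
= sqrt(56) * 1.055e-34
= 7.4833 * 1.055e-34
= 7.8949e-34 J*s

7.8949e-34


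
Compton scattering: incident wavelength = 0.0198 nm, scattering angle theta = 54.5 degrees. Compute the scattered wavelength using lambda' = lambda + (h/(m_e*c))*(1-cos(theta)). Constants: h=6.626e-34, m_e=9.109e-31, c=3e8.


Compton wavelength: h/(m_e*c) = 2.4247e-12 m
d_lambda = 2.4247e-12 * (1 - cos(54.5 deg))
= 2.4247e-12 * 0.419297
= 1.0167e-12 m = 0.001017 nm
lambda' = 0.0198 + 0.001017
= 0.020817 nm

0.020817


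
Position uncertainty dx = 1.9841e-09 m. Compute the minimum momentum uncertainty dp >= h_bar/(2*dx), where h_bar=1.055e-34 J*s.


dp = h_bar / (2 * dx)
= 1.055e-34 / (2 * 1.9841e-09)
= 1.055e-34 / 3.9682e-09
= 2.6586e-26 kg*m/s

2.6586e-26


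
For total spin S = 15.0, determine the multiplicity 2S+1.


Spin multiplicity = 2S + 1
= 2 * 15.0 + 1
= 30.0 + 1
= 31

31


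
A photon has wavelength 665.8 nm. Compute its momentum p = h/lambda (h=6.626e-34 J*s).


p = h / lambda
= 6.626e-34 / (665.8e-9)
= 6.626e-34 / 6.6580e-07
= 9.9519e-28 kg*m/s

9.9519e-28


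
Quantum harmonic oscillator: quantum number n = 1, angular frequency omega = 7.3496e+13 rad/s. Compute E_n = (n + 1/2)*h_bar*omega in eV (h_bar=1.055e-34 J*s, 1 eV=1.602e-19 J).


E = (n + 1/2) * h_bar * omega
= (1 + 0.5) * 1.055e-34 * 7.3496e+13
= 1.5 * 7.7538e-21
= 1.1631e-20 J
= 0.0726 eV

0.0726


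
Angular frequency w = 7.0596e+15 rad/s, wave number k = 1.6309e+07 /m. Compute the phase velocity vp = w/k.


vp = w / k
= 7.0596e+15 / 1.6309e+07
= 4.3287e+08 m/s

4.3287e+08


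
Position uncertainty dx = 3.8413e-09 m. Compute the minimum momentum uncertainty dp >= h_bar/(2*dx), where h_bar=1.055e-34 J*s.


dp = h_bar / (2 * dx)
= 1.055e-34 / (2 * 3.8413e-09)
= 1.055e-34 / 7.6826e-09
= 1.3732e-26 kg*m/s

1.3732e-26


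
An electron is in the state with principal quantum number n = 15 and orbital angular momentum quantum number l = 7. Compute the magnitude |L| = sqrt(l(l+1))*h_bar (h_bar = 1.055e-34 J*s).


L = sqrt(l*(l+1)) * h_bar
= sqrt(7 * 8) * 1.055e-34
= sqrt(56) * 1.055e-34
= 7.4833 * 1.055e-34
= 7.8949e-34 J*s

7.8949e-34


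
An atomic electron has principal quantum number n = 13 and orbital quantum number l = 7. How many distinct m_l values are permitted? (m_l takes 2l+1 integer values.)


m_l ranges from -l to +l in integer steps
So m_l goes from -7 to +7
Count = 2l + 1 = 2*7 + 1
= 15

15


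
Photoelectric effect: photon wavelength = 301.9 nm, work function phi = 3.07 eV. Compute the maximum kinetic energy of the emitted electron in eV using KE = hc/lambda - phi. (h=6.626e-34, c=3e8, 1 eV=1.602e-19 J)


E_photon = hc / lambda
= (6.626e-34)(3e8) / (301.9e-9)
= 6.5843e-19 J
= 4.11 eV
KE = E_photon - phi
= 4.11 - 3.07
= 1.04 eV

1.04


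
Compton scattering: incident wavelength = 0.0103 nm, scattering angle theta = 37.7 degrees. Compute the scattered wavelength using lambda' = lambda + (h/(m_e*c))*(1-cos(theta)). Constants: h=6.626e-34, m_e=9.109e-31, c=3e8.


Compton wavelength: h/(m_e*c) = 2.4247e-12 m
d_lambda = 2.4247e-12 * (1 - cos(37.7 deg))
= 2.4247e-12 * 0.208776
= 5.0622e-13 m = 0.000506 nm
lambda' = 0.0103 + 0.000506
= 0.010806 nm

0.010806


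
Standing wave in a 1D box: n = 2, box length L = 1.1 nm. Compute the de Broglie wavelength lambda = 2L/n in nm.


lambda = 2L / n
= 2 * 1.1 / 2
= 2.2 / 2
= 1.1 nm

1.1


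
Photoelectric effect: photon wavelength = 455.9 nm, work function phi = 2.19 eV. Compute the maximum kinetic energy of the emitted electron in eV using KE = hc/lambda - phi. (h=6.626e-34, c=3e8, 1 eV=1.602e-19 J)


E_photon = hc / lambda
= (6.626e-34)(3e8) / (455.9e-9)
= 4.3602e-19 J
= 2.7217 eV
KE = E_photon - phi
= 2.7217 - 2.19
= 0.5317 eV

0.5317


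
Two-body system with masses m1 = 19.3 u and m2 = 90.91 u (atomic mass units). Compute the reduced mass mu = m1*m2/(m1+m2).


mu = m1 * m2 / (m1 + m2)
= 19.3 * 90.91 / (19.3 + 90.91)
= 1754.563 / 110.21
= 15.9202 u

15.9202


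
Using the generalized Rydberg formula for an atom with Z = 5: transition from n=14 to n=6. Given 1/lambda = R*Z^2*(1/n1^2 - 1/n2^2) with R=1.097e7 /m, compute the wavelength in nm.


1/lambda = R * Z^2 * (1/n1^2 - 1/n2^2)
= 1.097e7 * 5^2 * (1/6^2 - 1/14^2)
= 1.097e7 * 25 * (0.027778 - 0.005102)
= 6.2188e+06 /m
lambda = 1 / 6.2188e+06
= 160.8022 nm

160.8022


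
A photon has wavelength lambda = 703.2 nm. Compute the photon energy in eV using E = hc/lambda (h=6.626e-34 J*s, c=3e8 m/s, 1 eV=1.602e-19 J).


E = hc / lambda
= (6.626e-34)(3e8) / (703.2e-9)
= 1.9878e-25 / 7.0320e-07
= 2.8268e-19 J
Converting to eV: 2.8268e-19 / 1.602e-19
= 1.7645 eV

1.7645


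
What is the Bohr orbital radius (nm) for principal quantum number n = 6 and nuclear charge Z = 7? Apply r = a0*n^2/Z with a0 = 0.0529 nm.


r = a0 * n^2 / Z
= 0.0529 * 6^2 / 7
= 0.0529 * 36 / 7
= 0.2721 nm

0.2721


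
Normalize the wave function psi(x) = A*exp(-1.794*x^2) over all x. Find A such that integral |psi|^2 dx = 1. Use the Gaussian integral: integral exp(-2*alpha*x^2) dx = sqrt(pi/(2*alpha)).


integral |psi|^2 dx = A^2 * sqrt(pi/(2*alpha)) = 1
A^2 = sqrt(2*alpha/pi)
= sqrt(2 * 1.794 / pi)
= 1.068689
A = sqrt(1.068689)
= 1.0338

1.0338


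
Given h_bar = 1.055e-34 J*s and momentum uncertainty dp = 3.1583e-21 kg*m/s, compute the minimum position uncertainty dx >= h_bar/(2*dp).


dx = h_bar / (2 * dp)
= 1.055e-34 / (2 * 3.1583e-21)
= 1.055e-34 / 6.3166e-21
= 1.6702e-14 m

1.6702e-14


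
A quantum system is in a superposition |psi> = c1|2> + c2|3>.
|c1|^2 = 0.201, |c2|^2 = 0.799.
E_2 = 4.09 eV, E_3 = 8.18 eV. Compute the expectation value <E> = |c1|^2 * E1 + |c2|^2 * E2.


<E> = |c1|^2 * E1 + |c2|^2 * E2
= 0.201 * 4.09 + 0.799 * 8.18
= 0.8221 + 6.5358
= 7.3579 eV

7.3579


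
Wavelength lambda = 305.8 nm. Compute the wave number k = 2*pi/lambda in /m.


k = 2 * pi / lambda
= 6.2832 / (305.8e-9)
= 6.2832 / 3.0580e-07
= 2.0547e+07 /m

2.0547e+07


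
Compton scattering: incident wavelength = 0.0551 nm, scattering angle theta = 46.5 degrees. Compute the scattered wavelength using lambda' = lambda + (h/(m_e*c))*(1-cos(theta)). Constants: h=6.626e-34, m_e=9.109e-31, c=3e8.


Compton wavelength: h/(m_e*c) = 2.4247e-12 m
d_lambda = 2.4247e-12 * (1 - cos(46.5 deg))
= 2.4247e-12 * 0.311645
= 7.5565e-13 m = 0.000756 nm
lambda' = 0.0551 + 0.000756
= 0.055856 nm

0.055856


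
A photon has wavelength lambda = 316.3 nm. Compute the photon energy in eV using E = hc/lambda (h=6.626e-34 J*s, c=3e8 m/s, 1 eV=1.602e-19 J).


E = hc / lambda
= (6.626e-34)(3e8) / (316.3e-9)
= 1.9878e-25 / 3.1630e-07
= 6.2845e-19 J
Converting to eV: 6.2845e-19 / 1.602e-19
= 3.9229 eV

3.9229


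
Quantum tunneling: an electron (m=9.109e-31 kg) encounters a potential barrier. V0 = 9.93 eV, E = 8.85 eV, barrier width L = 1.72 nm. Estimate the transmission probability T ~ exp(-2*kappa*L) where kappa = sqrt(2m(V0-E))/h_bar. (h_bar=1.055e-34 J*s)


V0 - E = 1.08 eV = 1.7302e-19 J
kappa = sqrt(2 * m * (V0-E)) / h_bar
= sqrt(2 * 9.109e-31 * 1.7302e-19) / 1.055e-34
= 5.3216e+09 /m
2*kappa*L = 2 * 5.3216e+09 * 1.72e-9
= 18.3063
T = exp(-18.3063) = 1.121231e-08

1.121231e-08
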